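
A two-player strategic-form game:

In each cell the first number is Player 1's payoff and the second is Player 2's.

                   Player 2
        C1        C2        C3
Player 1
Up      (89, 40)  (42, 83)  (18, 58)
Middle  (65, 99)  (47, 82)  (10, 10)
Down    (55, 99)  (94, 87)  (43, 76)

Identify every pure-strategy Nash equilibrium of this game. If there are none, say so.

There is no pure-strategy Nash equilibrium.

For each strategy profile, look for a profitable unilateral deviation.
(Up, C1): Player 2 can switch to C2 (40 → 83). Not NE.
(Up, C2): Player 1 can switch to Middle (42 → 47). Not NE.
(Up, C3): Player 1 can switch to Down (18 → 43). Not NE.
(Middle, C1): Player 1 can switch to Up (65 → 89). Not NE.
(Middle, C2): Player 1 can switch to Down (47 → 94). Not NE.
(Middle, C3): Player 1 can switch to Up (10 → 18). Not NE.
(Down, C1): Player 1 can switch to Up (55 → 89). Not NE.
(Down, C2): Player 2 can switch to C1 (87 → 99). Not NE.
(Down, C3): Player 2 can switch to C1 (76 → 99). Not NE.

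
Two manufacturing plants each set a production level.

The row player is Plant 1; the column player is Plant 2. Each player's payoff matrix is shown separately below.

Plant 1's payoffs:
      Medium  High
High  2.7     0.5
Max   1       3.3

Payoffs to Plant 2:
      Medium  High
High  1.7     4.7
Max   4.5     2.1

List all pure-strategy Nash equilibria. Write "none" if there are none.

Plant 1 against Medium: payoffs 2.7, 1 → best response High.
Plant 1 against High: payoffs 0.5, 3.3 → best response Max.
Plant 2 against High: payoffs 1.7, 4.7 → best response High.
Plant 2 against Max: payoffs 4.5, 2.1 → best response Medium.
No profile is a mutual best response for all players.

none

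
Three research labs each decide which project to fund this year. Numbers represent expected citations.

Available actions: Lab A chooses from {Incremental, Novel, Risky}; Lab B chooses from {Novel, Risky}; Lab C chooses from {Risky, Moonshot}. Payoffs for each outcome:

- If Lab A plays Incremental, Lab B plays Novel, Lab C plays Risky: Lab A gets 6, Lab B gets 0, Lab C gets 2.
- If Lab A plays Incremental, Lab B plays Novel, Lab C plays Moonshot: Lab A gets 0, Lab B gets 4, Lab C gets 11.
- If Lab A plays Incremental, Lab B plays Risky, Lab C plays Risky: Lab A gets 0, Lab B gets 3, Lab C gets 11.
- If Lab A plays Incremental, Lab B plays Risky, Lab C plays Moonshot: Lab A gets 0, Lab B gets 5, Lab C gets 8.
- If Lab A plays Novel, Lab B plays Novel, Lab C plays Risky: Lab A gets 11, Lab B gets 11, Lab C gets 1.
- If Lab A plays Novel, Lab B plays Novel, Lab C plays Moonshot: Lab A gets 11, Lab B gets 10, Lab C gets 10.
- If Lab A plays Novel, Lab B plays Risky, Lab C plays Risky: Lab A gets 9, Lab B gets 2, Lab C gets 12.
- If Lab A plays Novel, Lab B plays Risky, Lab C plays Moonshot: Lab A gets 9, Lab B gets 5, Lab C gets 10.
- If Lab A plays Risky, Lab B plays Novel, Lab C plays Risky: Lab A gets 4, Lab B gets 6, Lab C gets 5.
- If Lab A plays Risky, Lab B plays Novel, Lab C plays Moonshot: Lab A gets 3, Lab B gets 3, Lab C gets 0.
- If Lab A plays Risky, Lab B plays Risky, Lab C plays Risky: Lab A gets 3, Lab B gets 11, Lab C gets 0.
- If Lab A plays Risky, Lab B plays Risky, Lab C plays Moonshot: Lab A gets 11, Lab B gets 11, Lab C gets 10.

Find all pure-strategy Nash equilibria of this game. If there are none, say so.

Pure-strategy Nash equilibria: (Novel, Novel, Moonshot), (Risky, Risky, Moonshot)

(Incremental, Novel, Risky): Lab A can switch to Novel (6 → 11). Not NE.
(Incremental, Novel, Moonshot): Lab A can switch to Novel (0 → 11). Not NE.
(Incremental, Risky, Risky): Lab A can switch to Novel (0 → 9). Not NE.
(Incremental, Risky, Moonshot): Lab A can switch to Novel (0 → 9). Not NE.
(Novel, Novel, Risky): Lab C can switch to Moonshot (1 → 10). Not NE.
(Novel, Novel, Moonshot): Lab A gets 11, best alternative 3; Lab B gets 10, best alternative 5; Lab C gets 10, best alternative 1. No profitable deviation — NE.
(Novel, Risky, Risky): Lab B can switch to Novel (2 → 11). Not NE.
(Novel, Risky, Moonshot): Lab A can switch to Risky (9 → 11). Not NE.
(Risky, Novel, Risky): Lab A can switch to Incremental (4 → 6). Not NE.
(Risky, Risky, Moonshot): Lab A gets 11, best alternative 9; Lab B gets 11, best alternative 3; Lab C gets 10, best alternative 0. No profitable deviation — NE.
(The remaining 2 profiles each have a profitable deviation by the same check.)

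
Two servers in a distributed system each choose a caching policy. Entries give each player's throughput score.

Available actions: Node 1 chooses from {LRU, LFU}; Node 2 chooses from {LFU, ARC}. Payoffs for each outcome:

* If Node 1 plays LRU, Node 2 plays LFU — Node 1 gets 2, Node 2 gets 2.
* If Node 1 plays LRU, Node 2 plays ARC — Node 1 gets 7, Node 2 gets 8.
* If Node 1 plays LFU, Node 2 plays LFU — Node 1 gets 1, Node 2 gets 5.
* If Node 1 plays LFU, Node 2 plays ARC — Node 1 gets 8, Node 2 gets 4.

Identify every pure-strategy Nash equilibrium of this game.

Node 1 against LFU: payoffs 2, 1 → best response LRU.
Node 1 against ARC: payoffs 7, 8 → best response LFU.
Node 2 against LRU: payoffs 2, 8 → best response ARC.
Node 2 against LFU: payoffs 5, 4 → best response LFU.
No profile is a mutual best response for all players.

There is no pure-strategy Nash equilibrium.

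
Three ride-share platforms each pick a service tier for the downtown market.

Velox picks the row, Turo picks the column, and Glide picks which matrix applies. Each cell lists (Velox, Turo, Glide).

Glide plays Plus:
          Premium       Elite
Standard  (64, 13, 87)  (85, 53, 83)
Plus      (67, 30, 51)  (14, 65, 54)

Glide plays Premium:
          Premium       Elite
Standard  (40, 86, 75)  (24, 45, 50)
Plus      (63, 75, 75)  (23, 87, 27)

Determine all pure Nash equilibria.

Check each profile: it is a Nash equilibrium iff no player can strictly gain by switching unilaterally.
(Standard, Premium, Plus): Velox can switch to Plus (64 → 67). Not NE.
(Standard, Premium, Premium): Velox can switch to Plus (40 → 63). Not NE.
(Standard, Elite, Plus): Velox gets 85, best alternative 14; Turo gets 53, best alternative 13; Glide gets 83, best alternative 50. No profitable deviation — NE.
(Standard, Elite, Premium): Turo can switch to Premium (45 → 86). Not NE.
(Plus, Premium, Plus): Turo can switch to Elite (30 → 65). Not NE.
(Plus, Premium, Premium): Turo can switch to Elite (75 → 87). Not NE.
(Plus, Elite, Plus): Velox can switch to Standard (14 → 85). Not NE.
(Plus, Elite, Premium): Velox can switch to Standard (23 → 24). Not NE.

Pure NE: (Standard, Elite, Plus)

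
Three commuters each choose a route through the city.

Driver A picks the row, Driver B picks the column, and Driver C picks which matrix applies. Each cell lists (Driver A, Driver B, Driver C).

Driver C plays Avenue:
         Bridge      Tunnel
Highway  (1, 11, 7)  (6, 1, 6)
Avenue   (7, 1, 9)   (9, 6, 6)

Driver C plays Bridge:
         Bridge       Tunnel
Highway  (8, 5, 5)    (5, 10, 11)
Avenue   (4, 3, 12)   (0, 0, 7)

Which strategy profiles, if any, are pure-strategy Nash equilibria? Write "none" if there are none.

(Highway, Tunnel, Bridge)

Driver A against (Bridge, Avenue): payoffs 1, 7 → best response Avenue.
Driver A against (Bridge, Bridge): payoffs 8, 4 → best response Highway.
Driver A against (Tunnel, Avenue): payoffs 6, 9 → best response Avenue.
Driver A against (Tunnel, Bridge): payoffs 5, 0 → best response Highway.
Driver B against (Highway, Avenue): payoffs 11, 1 → best response Bridge.
Driver B against (Highway, Bridge): payoffs 5, 10 → best response Tunnel.
Driver B against (Avenue, Avenue): payoffs 1, 6 → best response Tunnel.
Driver B against (Avenue, Bridge): payoffs 3, 0 → best response Bridge.
Driver C against (Highway, Bridge): payoffs 7, 5 → best response Avenue.
Driver C against (Highway, Tunnel): payoffs 6, 11 → best response Bridge.
Driver C against (Avenue, Bridge): payoffs 9, 12 → best response Bridge.
Driver C against (Avenue, Tunnel): payoffs 6, 7 → best response Bridge.
Mutual best responses: (Highway, Tunnel, Bridge).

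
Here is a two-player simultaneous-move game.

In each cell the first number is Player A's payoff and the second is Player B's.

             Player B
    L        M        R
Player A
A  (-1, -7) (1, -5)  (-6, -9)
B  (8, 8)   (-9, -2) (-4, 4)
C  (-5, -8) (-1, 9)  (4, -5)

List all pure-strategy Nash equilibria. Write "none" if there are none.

Pure-strategy Nash equilibria: (A, M); (B, L)

Mark each player's best response to every combination of opponents' strategies; a profile where every player is best-responding is a pure Nash equilibrium.
Player A against L: payoffs -1, 8, -5 → best response B.
Player A against M: payoffs 1, -9, -1 → best response A.
Player A against R: payoffs -6, -4, 4 → best response C.
Player B against A: payoffs -7, -5, -9 → best response M.
Player B against B: payoffs 8, -2, 4 → best response L.
Player B against C: payoffs -8, 9, -5 → best response M.
Mutual best responses: (A, M); (B, L).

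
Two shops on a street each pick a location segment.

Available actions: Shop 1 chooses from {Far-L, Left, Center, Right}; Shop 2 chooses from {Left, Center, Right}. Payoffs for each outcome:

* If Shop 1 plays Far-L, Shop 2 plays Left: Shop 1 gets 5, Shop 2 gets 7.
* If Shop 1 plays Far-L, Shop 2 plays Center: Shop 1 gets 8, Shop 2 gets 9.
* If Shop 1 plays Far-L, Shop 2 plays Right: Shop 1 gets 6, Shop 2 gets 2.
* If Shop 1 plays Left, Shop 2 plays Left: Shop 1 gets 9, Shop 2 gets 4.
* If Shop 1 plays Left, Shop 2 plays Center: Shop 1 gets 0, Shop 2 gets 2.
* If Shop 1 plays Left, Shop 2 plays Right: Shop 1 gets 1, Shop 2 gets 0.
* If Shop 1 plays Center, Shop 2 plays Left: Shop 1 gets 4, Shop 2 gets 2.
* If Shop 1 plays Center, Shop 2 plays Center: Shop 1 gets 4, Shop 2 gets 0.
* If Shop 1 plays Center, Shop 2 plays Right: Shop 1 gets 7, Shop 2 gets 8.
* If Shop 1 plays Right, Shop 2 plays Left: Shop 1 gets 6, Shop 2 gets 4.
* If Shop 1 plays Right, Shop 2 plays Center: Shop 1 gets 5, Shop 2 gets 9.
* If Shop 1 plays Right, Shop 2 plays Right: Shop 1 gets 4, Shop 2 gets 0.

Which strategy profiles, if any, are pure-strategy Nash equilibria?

Shop 1 against Left: payoffs 5, 9, 4, 6 → best response Left.
Shop 1 against Center: payoffs 8, 0, 4, 5 → best response Far-L.
Shop 1 against Right: payoffs 6, 1, 7, 4 → best response Center.
Shop 2 against Far-L: payoffs 7, 9, 2 → best response Center.
Shop 2 against Left: payoffs 4, 2, 0 → best response Left.
Shop 2 against Center: payoffs 2, 0, 8 → best response Right.
Shop 2 against Right: payoffs 4, 9, 0 → best response Center.
Mutual best responses: (Far-L, Center); (Left, Left); (Center, Right).

Pure-strategy Nash equilibria: (Far-L, Center); (Left, Left); (Center, Right)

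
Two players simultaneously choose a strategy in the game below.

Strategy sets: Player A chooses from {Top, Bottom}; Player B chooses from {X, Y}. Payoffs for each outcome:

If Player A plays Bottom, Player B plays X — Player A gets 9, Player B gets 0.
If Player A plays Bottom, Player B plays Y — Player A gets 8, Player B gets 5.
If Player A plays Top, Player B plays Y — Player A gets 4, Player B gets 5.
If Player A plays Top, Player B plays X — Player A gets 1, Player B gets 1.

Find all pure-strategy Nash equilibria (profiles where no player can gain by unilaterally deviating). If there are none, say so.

Pure NE: (Bottom, Y)

For each strategy profile, look for a profitable unilateral deviation.
(Top, X): Player A can switch to Bottom (1 → 9). Not NE.
(Top, Y): Player A can switch to Bottom (4 → 8). Not NE.
(Bottom, X): Player B can switch to Y (0 → 5). Not NE.
(Bottom, Y): Player A gets 8, best alternative 4; Player B gets 5, best alternative 0. No profitable deviation — NE.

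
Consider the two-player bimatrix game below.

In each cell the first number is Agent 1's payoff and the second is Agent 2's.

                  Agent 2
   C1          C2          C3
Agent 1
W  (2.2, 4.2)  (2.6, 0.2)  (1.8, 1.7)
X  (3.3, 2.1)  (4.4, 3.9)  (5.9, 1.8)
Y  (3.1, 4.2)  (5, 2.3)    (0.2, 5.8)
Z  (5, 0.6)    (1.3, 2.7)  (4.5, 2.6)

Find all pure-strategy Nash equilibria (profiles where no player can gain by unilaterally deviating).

For each player, find the best response to each opponent profile; mutual best responses are the pure NE.
Agent 1 against C1: payoffs 2.2, 3.3, 3.1, 5 → best response Z.
Agent 1 against C2: payoffs 2.6, 4.4, 5, 1.3 → best response Y.
Agent 1 against C3: payoffs 1.8, 5.9, 0.2, 4.5 → best response X.
Agent 2 against W: payoffs 4.2, 0.2, 1.7 → best response C1.
Agent 2 against X: payoffs 2.1, 3.9, 1.8 → best response C2.
Agent 2 against Y: payoffs 4.2, 2.3, 5.8 → best response C3.
Agent 2 against Z: payoffs 0.6, 2.7, 2.6 → best response C2.
No profile is a mutual best response for all players.

none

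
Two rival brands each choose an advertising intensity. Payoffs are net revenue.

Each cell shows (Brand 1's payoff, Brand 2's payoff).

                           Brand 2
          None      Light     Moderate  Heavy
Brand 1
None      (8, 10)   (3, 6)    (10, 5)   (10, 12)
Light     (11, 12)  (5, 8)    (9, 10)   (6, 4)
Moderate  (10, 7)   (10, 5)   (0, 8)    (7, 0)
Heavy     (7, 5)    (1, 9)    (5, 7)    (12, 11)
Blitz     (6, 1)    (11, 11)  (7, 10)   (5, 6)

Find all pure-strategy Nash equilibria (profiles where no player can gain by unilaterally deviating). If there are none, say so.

(Light, None), (Heavy, Heavy), (Blitz, Light)

For each strategy profile, look for a profitable unilateral deviation.
(None, None): Brand 1 can switch to Light (8 → 11). Not NE.
(None, Light): Brand 1 can switch to Light (3 → 5). Not NE.
(None, Moderate): Brand 2 can switch to None (5 → 10). Not NE.
(None, Heavy): Brand 1 can switch to Heavy (10 → 12). Not NE.
(Light, None): Brand 1 gets 11, best alternative 10; Brand 2 gets 12, best alternative 10. No profitable deviation — NE.
(Light, Light): Brand 1 can switch to Moderate (5 → 10). Not NE.
(Light, Moderate): Brand 1 can switch to None (9 → 10). Not NE.
(Light, Heavy): Brand 1 can switch to None (6 → 10). Not NE.
(Moderate, None): Brand 1 can switch to Light (10 → 11). Not NE.
(Moderate, Light): Brand 1 can switch to Blitz (10 → 11). Not NE.
(Moderate, Moderate): Brand 1 can switch to None (0 → 10). Not NE.
(Moderate, Heavy): Brand 1 can switch to None (7 → 10). Not NE.
(Heavy, None): Brand 1 can switch to None (7 → 8). Not NE.
(Heavy, Heavy): Brand 1 gets 12, best alternative 10; Brand 2 gets 11, best alternative 9. No profitable deviation — NE.
(Blitz, Light): Brand 1 gets 11, best alternative 10; Brand 2 gets 11, best alternative 10. No profitable deviation — NE.
(The remaining 5 profiles each have a profitable deviation by the same check.)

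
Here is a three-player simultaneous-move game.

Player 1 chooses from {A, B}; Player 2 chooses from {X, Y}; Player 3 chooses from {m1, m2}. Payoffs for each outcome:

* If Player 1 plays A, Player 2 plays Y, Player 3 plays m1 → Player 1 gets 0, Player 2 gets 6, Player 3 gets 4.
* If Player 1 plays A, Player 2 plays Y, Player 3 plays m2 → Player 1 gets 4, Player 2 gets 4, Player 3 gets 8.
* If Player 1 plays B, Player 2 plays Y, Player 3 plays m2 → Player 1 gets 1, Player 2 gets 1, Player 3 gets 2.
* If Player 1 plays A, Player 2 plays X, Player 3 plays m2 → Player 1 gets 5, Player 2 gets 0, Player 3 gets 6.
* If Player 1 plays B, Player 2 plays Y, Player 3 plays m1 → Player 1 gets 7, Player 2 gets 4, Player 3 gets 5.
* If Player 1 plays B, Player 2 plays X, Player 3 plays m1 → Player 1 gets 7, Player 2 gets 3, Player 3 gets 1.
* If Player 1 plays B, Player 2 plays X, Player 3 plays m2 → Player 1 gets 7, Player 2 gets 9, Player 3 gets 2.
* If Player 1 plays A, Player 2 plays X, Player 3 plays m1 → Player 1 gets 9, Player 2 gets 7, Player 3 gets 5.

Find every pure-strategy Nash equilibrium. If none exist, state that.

Mark each player's best response to every combination of opponents' strategies; a profile where every player is best-responding is a pure Nash equilibrium.
Player 1 against (X, m1): payoffs 9, 7 → best response A.
Player 1 against (X, m2): payoffs 5, 7 → best response B.
Player 1 against (Y, m1): payoffs 0, 7 → best response B.
Player 1 against (Y, m2): payoffs 4, 1 → best response A.
Player 2 against (A, m1): payoffs 7, 6 → best response X.
Player 2 against (A, m2): payoffs 0, 4 → best response Y.
Player 2 against (B, m1): payoffs 3, 4 → best response Y.
Player 2 against (B, m2): payoffs 9, 1 → best response X.
Player 3 against (A, X): payoffs 5, 6 → best response m2.
Player 3 against (A, Y): payoffs 4, 8 → best response m2.
Player 3 against (B, X): payoffs 1, 2 → best response m2.
Player 3 against (B, Y): payoffs 5, 2 → best response m1.
Mutual best responses: (A, Y, m2); (B, X, m2); (B, Y, m1).

The pure Nash equilibria are (A, Y, m2), (B, X, m2), (B, Y, m1).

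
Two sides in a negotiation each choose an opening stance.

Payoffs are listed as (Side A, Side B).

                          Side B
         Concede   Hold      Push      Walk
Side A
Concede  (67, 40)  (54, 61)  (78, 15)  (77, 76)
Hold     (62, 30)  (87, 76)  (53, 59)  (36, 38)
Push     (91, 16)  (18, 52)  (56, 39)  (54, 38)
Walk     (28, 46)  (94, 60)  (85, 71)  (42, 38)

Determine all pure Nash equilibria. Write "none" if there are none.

Side A against Concede: payoffs 67, 62, 91, 28 → best response Push.
Side A against Hold: payoffs 54, 87, 18, 94 → best response Walk.
Side A against Push: payoffs 78, 53, 56, 85 → best response Walk.
Side A against Walk: payoffs 77, 36, 54, 42 → best response Concede.
Side B against Concede: payoffs 40, 61, 15, 76 → best response Walk.
Side B against Hold: payoffs 30, 76, 59, 38 → best response Hold.
Side B against Push: payoffs 16, 52, 39, 38 → best response Hold.
Side B against Walk: payoffs 46, 60, 71, 38 → best response Push.
Mutual best responses: (Concede, Walk); (Walk, Push).

The pure Nash equilibria are (Concede, Walk), (Walk, Push).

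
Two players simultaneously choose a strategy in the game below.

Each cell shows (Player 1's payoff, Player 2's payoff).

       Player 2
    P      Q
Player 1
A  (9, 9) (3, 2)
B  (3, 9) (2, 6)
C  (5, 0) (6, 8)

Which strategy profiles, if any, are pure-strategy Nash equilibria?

Pure-strategy Nash equilibria: (A, P), (C, Q)

Player 1 against P: payoffs 9, 3, 5 → best response A.
Player 1 against Q: payoffs 3, 2, 6 → best response C.
Player 2 against A: payoffs 9, 2 → best response P.
Player 2 against B: payoffs 9, 6 → best response P.
Player 2 against C: payoffs 0, 8 → best response Q.
Mutual best responses: (A, P); (C, Q).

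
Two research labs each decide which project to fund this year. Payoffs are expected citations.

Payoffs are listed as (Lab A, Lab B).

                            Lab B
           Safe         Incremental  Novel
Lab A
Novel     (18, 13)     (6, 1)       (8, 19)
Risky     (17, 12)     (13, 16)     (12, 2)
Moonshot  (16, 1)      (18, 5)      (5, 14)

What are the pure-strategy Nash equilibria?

No pure-strategy Nash equilibrium.

Lab A against Safe: payoffs 18, 17, 16 → best response Novel.
Lab A against Incremental: payoffs 6, 13, 18 → best response Moonshot.
Lab A against Novel: payoffs 8, 12, 5 → best response Risky.
Lab B against Novel: payoffs 13, 1, 19 → best response Novel.
Lab B against Risky: payoffs 12, 16, 2 → best response Incremental.
Lab B against Moonshot: payoffs 1, 5, 14 → best response Novel.
No profile is a mutual best response for all players.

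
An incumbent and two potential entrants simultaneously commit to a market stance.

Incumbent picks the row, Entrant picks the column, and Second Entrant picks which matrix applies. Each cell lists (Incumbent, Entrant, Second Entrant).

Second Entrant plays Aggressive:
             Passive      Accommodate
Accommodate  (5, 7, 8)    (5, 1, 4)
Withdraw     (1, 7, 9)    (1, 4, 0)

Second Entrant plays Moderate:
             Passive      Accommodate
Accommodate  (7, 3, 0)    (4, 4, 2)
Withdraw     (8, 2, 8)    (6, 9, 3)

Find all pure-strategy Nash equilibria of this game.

Incumbent against (Passive, Aggressive): payoffs 5, 1 → best response Accommodate.
Incumbent against (Passive, Moderate): payoffs 7, 8 → best response Withdraw.
Incumbent against (Accommodate, Aggressive): payoffs 5, 1 → best response Accommodate.
Incumbent against (Accommodate, Moderate): payoffs 4, 6 → best response Withdraw.
Entrant against (Accommodate, Aggressive): payoffs 7, 1 → best response Passive.
Entrant against (Accommodate, Moderate): payoffs 3, 4 → best response Accommodate.
Entrant against (Withdraw, Aggressive): payoffs 7, 4 → best response Passive.
Entrant against (Withdraw, Moderate): payoffs 2, 9 → best response Accommodate.
Second Entrant against (Accommodate, Passive): payoffs 8, 0 → best response Aggressive.
Second Entrant against (Accommodate, Accommodate): payoffs 4, 2 → best response Aggressive.
Second Entrant against (Withdraw, Passive): payoffs 9, 8 → best response Aggressive.
Second Entrant against (Withdraw, Accommodate): payoffs 0, 3 → best response Moderate.
Mutual best responses: (Accommodate, Passive, Aggressive); (Withdraw, Accommodate, Moderate).

(Accommodate, Passive, Aggressive), (Withdraw, Accommodate, Moderate)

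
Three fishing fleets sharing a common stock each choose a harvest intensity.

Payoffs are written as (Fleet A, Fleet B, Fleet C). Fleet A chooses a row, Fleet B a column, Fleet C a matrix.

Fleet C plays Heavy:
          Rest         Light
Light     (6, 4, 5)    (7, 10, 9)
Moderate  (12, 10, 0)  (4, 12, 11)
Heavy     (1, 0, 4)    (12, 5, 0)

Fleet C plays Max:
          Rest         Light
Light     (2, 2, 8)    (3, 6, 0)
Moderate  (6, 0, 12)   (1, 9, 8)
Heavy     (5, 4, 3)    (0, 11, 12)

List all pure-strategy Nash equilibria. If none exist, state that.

Fleet A against (Rest, Heavy): payoffs 6, 12, 1 → best response Moderate.
Fleet A against (Rest, Max): payoffs 2, 6, 5 → best response Moderate.
Fleet A against (Light, Heavy): payoffs 7, 4, 12 → best response Heavy.
Fleet A against (Light, Max): payoffs 3, 1, 0 → best response Light.
Fleet B against (Light, Heavy): payoffs 4, 10 → best response Light.
Fleet B against (Light, Max): payoffs 2, 6 → best response Light.
Fleet B against (Moderate, Heavy): payoffs 10, 12 → best response Light.
Fleet B against (Moderate, Max): payoffs 0, 9 → best response Light.
Fleet B against (Heavy, Heavy): payoffs 0, 5 → best response Light.
Fleet B against (Heavy, Max): payoffs 4, 11 → best response Light.
Fleet C against (Light, Rest): payoffs 5, 8 → best response Max.
Fleet C against (Light, Light): payoffs 9, 0 → best response Heavy.
Fleet C against (Moderate, Rest): payoffs 0, 12 → best response Max.
Fleet C against (Moderate, Light): payoffs 11, 8 → best response Heavy.
Fleet C against (Heavy, Rest): payoffs 4, 3 → best response Heavy.
Fleet C against (Heavy, Light): payoffs 0, 12 → best response Max.
No profile is a mutual best response for all players.

none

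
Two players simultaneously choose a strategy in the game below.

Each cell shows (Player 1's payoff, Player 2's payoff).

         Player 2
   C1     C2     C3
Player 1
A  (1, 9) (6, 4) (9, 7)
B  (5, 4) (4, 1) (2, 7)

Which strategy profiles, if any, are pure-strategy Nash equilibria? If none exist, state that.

Player 1 against C1: payoffs 1, 5 → best response B.
Player 1 against C2: payoffs 6, 4 → best response A.
Player 1 against C3: payoffs 9, 2 → best response A.
Player 2 against A: payoffs 9, 4, 7 → best response C1.
Player 2 against B: payoffs 4, 1, 7 → best response C3.
No profile is a mutual best response for all players.

This game has no pure Nash equilibrium.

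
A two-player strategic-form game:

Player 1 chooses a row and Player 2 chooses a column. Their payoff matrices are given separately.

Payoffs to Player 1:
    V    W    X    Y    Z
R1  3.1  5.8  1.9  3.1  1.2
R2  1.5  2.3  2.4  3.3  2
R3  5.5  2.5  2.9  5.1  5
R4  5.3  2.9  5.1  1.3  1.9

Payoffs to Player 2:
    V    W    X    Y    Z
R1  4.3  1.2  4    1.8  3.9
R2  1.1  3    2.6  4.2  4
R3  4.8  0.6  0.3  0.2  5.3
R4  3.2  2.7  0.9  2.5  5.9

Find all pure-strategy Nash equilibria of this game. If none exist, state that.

For each strategy profile, look for a profitable unilateral deviation.
(R1, V): Player 1 can switch to R3 (3.1 → 5.5). Not NE.
(R1, W): Player 2 can switch to V (1.2 → 4.3). Not NE.
(R1, X): Player 1 can switch to R2 (1.9 → 2.4). Not NE.
(R1, Y): Player 1 can switch to R2 (3.1 → 3.3). Not NE.
(R1, Z): Player 1 can switch to R2 (1.2 → 2). Not NE.
(R2, V): Player 1 can switch to R1 (1.5 → 3.1). Not NE.
(R2, W): Player 1 can switch to R1 (2.3 → 5.8). Not NE.
(R2, X): Player 1 can switch to R3 (2.4 → 2.9). Not NE.
(R2, Y): Player 1 can switch to R3 (3.3 → 5.1). Not NE.
(R2, Z): Player 1 can switch to R3 (2 → 5). Not NE.
(R3, Z): Player 1 gets 5, best alternative 2; Player 2 gets 5.3, best alternative 4.8. No profitable deviation — NE.
(The remaining 9 profiles each have a profitable deviation by the same check.)

Pure NE: (R3, Z)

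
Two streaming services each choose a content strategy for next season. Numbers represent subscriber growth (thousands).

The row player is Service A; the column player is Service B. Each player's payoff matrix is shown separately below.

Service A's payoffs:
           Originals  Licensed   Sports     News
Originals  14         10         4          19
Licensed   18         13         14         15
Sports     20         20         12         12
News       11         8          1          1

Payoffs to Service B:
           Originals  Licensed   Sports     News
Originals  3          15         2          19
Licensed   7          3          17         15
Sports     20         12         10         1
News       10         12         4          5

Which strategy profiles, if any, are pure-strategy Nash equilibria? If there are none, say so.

Service A against Originals: payoffs 14, 18, 20, 11 → best response Sports.
Service A against Licensed: payoffs 10, 13, 20, 8 → best response Sports.
Service A against Sports: payoffs 4, 14, 12, 1 → best response Licensed.
Service A against News: payoffs 19, 15, 12, 1 → best response Originals.
Service B against Originals: payoffs 3, 15, 2, 19 → best response News.
Service B against Licensed: payoffs 7, 3, 17, 15 → best response Sports.
Service B against Sports: payoffs 20, 12, 10, 1 → best response Originals.
Service B against News: payoffs 10, 12, 4, 5 → best response Licensed.
Mutual best responses: (Originals, News); (Licensed, Sports); (Sports, Originals).

Pure-strategy Nash equilibria: (Originals, News), (Licensed, Sports), (Sports, Originals)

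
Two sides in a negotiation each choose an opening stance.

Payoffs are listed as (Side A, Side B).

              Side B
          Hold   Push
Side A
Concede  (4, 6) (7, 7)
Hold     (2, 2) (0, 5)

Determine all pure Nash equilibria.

(Concede, Hold): Side B can switch to Push (6 → 7). Not NE.
(Concede, Push): Side A gets 7, best alternative 0; Side B gets 7, best alternative 6. No profitable deviation — NE.
(Hold, Hold): Side A can switch to Concede (2 → 4). Not NE.
(Hold, Push): Side A can switch to Concede (0 → 7). Not NE.

(Concede, Push)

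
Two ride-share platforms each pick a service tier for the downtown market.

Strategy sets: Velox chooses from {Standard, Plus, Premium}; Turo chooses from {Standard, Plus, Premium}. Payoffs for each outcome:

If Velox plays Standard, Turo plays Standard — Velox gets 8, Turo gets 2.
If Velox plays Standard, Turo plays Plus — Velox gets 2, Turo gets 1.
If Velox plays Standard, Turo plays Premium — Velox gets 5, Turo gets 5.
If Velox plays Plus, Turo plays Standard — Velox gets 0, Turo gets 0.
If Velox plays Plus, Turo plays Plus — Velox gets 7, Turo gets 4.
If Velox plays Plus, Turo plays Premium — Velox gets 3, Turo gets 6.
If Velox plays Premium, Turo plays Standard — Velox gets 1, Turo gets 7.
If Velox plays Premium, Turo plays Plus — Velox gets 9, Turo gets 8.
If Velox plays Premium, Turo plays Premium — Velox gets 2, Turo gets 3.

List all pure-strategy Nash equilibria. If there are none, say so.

The pure Nash equilibria are (Standard, Premium), (Premium, Plus).

Mark each player's best response to every combination of opponents' strategies; a profile where every player is best-responding is a pure Nash equilibrium.
Velox against Standard: payoffs 8, 0, 1 → best response Standard.
Velox against Plus: payoffs 2, 7, 9 → best response Premium.
Velox against Premium: payoffs 5, 3, 2 → best response Standard.
Turo against Standard: payoffs 2, 1, 5 → best response Premium.
Turo against Plus: payoffs 0, 4, 6 → best response Premium.
Turo against Premium: payoffs 7, 8, 3 → best response Plus.
Mutual best responses: (Standard, Premium); (Premium, Plus).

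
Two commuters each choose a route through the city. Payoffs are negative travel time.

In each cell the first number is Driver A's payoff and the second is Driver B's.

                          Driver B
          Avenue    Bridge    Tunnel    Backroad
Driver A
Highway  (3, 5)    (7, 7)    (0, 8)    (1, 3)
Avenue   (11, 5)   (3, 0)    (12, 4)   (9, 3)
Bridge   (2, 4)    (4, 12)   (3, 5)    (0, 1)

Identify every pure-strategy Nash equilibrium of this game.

Driver A against Avenue: payoffs 3, 11, 2 → best response Avenue.
Driver A against Bridge: payoffs 7, 3, 4 → best response Highway.
Driver A against Tunnel: payoffs 0, 12, 3 → best response Avenue.
Driver A against Backroad: payoffs 1, 9, 0 → best response Avenue.
Driver B against Highway: payoffs 5, 7, 8, 3 → best response Tunnel.
Driver B against Avenue: payoffs 5, 0, 4, 3 → best response Avenue.
Driver B against Bridge: payoffs 4, 12, 5, 1 → best response Bridge.
Mutual best responses: (Avenue, Avenue).

The unique pure-strategy Nash equilibrium is (Avenue, Avenue).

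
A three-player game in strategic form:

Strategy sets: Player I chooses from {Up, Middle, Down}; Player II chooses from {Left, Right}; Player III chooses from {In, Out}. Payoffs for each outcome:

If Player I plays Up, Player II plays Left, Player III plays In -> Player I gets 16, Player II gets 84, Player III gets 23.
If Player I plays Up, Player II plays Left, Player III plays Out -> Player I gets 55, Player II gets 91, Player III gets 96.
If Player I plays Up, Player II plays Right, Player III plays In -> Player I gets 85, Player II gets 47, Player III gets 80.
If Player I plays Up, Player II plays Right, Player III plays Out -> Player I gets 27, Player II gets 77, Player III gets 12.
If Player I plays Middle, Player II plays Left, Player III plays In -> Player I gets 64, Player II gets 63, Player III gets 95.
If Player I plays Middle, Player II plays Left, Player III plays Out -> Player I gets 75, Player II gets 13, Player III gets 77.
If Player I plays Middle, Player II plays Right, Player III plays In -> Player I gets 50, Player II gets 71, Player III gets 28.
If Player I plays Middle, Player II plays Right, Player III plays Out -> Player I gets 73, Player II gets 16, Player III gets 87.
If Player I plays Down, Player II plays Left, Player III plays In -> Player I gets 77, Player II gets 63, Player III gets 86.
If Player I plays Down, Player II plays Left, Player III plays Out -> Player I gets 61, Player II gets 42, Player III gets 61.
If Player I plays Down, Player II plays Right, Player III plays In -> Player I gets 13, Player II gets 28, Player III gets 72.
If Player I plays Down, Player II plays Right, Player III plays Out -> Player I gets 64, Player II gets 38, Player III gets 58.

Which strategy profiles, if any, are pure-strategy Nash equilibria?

Player I against (Left, In): payoffs 16, 64, 77 → best response Down.
Player I against (Left, Out): payoffs 55, 75, 61 → best response Middle.
Player I against (Right, In): payoffs 85, 50, 13 → best response Up.
Player I against (Right, Out): payoffs 27, 73, 64 → best response Middle.
Player II against (Up, In): payoffs 84, 47 → best response Left.
Player II against (Up, Out): payoffs 91, 77 → best response Left.
Player II against (Middle, In): payoffs 63, 71 → best response Right.
Player II against (Middle, Out): payoffs 13, 16 → best response Right.
Player II against (Down, In): payoffs 63, 28 → best response Left.
Player II against (Down, Out): payoffs 42, 38 → best response Left.
Player III against (Up, Left): payoffs 23, 96 → best response Out.
Player III against (Up, Right): payoffs 80, 12 → best response In.
Player III against (Middle, Left): payoffs 95, 77 → best response In.
Player III against (Middle, Right): payoffs 28, 87 → best response Out.
Player III against (Down, Left): payoffs 86, 61 → best response In.
Player III against (Down, Right): payoffs 72, 58 → best response In.
Mutual best responses: (Middle, Right, Out); (Down, Left, In).

Pure-strategy Nash equilibria: (Middle, Right, Out); (Down, Left, In)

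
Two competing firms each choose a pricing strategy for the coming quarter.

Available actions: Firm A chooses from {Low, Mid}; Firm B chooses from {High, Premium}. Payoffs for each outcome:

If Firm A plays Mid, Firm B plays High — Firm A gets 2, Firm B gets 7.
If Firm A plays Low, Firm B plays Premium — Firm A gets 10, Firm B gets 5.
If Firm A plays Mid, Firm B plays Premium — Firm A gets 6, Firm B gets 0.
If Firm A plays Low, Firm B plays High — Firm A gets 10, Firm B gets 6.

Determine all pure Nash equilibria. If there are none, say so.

The unique pure-strategy Nash equilibrium is (Low, High).

Firm A against High: payoffs 10, 2 → best response Low.
Firm A against Premium: payoffs 10, 6 → best response Low.
Firm B against Low: payoffs 6, 5 → best response High.
Firm B against Mid: payoffs 7, 0 → best response High.
Mutual best responses: (Low, High).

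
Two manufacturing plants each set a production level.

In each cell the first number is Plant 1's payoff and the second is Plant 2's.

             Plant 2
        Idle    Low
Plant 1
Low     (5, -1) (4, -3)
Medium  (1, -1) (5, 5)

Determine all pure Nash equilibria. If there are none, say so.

(Low, Idle); (Medium, Low)

Check each profile: it is a Nash equilibrium iff no player can strictly gain by switching unilaterally.
(Low, Idle): Plant 1 gets 5, best alternative 1; Plant 2 gets -1, best alternative -3. No profitable deviation — NE.
(Low, Low): Plant 1 can switch to Medium (4 → 5). Not NE.
(Medium, Idle): Plant 1 can switch to Low (1 → 5). Not NE.
(Medium, Low): Plant 1 gets 5, best alternative 4; Plant 2 gets 5, best alternative -1. No profitable deviation — NE.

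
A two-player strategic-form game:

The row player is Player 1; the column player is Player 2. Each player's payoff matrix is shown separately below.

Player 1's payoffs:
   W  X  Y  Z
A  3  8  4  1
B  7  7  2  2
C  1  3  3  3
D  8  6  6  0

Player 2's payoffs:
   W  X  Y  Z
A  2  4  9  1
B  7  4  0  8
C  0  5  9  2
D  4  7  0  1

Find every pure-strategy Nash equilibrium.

No pure-strategy Nash equilibrium.

(A, W): Player 1 can switch to B (3 → 7). Not NE.
(A, X): Player 2 can switch to Y (4 → 9). Not NE.
(A, Y): Player 1 can switch to D (4 → 6). Not NE.
(A, Z): Player 1 can switch to B (1 → 2). Not NE.
(B, W): Player 1 can switch to D (7 → 8). Not NE.
(B, X): Player 1 can switch to A (7 → 8). Not NE.
(B, Y): Player 1 can switch to A (2 → 4). Not NE.
(B, Z): Player 1 can switch to C (2 → 3). Not NE.
(The remaining 8 profiles each have a profitable deviation by the same check.)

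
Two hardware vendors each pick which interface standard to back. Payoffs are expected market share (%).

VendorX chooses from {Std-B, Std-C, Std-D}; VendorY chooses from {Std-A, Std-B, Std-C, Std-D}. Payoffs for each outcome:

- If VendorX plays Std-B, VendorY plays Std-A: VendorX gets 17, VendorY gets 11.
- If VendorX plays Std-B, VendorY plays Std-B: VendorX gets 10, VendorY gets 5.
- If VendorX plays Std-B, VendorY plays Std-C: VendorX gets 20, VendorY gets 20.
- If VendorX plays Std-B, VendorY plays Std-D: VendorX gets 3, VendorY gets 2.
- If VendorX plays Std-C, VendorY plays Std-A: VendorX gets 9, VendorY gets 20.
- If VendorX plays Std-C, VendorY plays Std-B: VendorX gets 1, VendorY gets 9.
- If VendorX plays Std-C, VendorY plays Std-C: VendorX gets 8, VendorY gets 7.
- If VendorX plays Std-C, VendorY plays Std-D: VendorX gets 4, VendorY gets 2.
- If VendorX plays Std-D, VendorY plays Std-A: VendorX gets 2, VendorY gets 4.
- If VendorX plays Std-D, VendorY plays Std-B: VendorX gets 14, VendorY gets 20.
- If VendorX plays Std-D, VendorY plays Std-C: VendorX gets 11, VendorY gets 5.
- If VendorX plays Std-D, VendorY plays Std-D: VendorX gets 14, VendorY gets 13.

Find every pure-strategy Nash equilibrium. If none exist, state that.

VendorX against Std-A: payoffs 17, 9, 2 → best response Std-B.
VendorX against Std-B: payoffs 10, 1, 14 → best response Std-D.
VendorX against Std-C: payoffs 20, 8, 11 → best response Std-B.
VendorX against Std-D: payoffs 3, 4, 14 → best response Std-D.
VendorY against Std-B: payoffs 11, 5, 20, 2 → best response Std-C.
VendorY against Std-C: payoffs 20, 9, 7, 2 → best response Std-A.
VendorY against Std-D: payoffs 4, 20, 5, 13 → best response Std-B.
Mutual best responses: (Std-B, Std-C); (Std-D, Std-B).

Pure-strategy Nash equilibria: (Std-B, Std-C); (Std-D, Std-B)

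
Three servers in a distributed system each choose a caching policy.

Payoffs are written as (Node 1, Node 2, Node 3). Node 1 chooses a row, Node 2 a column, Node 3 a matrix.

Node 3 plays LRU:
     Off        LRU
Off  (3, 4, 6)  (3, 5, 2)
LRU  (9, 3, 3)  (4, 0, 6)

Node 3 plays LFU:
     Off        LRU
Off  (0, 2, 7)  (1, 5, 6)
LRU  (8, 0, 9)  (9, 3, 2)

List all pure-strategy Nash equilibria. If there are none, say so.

(Off, Off, LRU): Node 1 can switch to LRU (3 → 9). Not NE.
(Off, Off, LFU): Node 1 can switch to LRU (0 → 8). Not NE.
(Off, LRU, LRU): Node 1 can switch to LRU (3 → 4). Not NE.
(Off, LRU, LFU): Node 1 can switch to LRU (1 → 9). Not NE.
(LRU, Off, LRU): Node 3 can switch to LFU (3 → 9). Not NE.
(LRU, Off, LFU): Node 2 can switch to LRU (0 → 3). Not NE.
(LRU, LRU, LRU): Node 2 can switch to Off (0 → 3). Not NE.
(LRU, LRU, LFU): Node 3 can switch to LRU (2 → 6). Not NE.

No pure-strategy Nash equilibrium.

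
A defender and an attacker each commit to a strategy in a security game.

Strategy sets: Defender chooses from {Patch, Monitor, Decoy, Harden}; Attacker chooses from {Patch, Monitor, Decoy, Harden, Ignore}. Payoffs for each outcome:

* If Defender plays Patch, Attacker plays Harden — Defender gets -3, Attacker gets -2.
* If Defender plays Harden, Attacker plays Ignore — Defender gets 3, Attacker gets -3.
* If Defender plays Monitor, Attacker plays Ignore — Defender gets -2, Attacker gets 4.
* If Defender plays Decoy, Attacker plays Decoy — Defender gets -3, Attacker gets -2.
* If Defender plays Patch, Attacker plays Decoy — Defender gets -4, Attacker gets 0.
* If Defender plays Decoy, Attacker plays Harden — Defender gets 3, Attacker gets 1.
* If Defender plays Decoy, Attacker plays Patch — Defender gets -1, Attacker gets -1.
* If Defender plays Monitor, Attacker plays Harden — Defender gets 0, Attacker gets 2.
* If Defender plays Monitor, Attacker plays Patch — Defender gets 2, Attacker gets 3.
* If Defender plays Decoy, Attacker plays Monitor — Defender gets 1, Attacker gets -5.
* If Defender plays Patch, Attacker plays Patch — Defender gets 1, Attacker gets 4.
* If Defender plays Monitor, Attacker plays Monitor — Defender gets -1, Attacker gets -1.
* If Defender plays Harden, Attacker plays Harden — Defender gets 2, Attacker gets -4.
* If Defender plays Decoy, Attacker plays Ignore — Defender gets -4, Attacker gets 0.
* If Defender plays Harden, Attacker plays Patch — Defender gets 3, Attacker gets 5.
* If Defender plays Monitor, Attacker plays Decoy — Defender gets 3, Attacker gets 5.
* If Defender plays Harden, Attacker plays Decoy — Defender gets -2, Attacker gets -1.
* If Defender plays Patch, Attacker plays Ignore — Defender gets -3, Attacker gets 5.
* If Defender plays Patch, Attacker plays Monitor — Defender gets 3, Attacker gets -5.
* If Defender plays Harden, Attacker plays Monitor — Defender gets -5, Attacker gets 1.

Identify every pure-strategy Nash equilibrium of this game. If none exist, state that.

(Patch, Patch): Defender can switch to Monitor (1 → 2). Not NE.
(Patch, Monitor): Attacker can switch to Patch (-5 → 4). Not NE.
(Patch, Decoy): Defender can switch to Monitor (-4 → 3). Not NE.
(Patch, Harden): Defender can switch to Monitor (-3 → 0). Not NE.
(Patch, Ignore): Defender can switch to Monitor (-3 → -2). Not NE.
(Monitor, Patch): Defender can switch to Harden (2 → 3). Not NE.
(Monitor, Monitor): Defender can switch to Patch (-1 → 3). Not NE.
(Monitor, Decoy): Defender gets 3, best alternative -2; Attacker gets 5, best alternative 4. No profitable deviation — NE.
(Monitor, Harden): Defender can switch to Decoy (0 → 3). Not NE.
(Decoy, Harden): Defender gets 3, best alternative 2; Attacker gets 1, best alternative 0. No profitable deviation — NE.
(Harden, Patch): Defender gets 3, best alternative 2; Attacker gets 5, best alternative 1. No profitable deviation — NE.
(The remaining 9 profiles each have a profitable deviation by the same check.)

Pure-strategy Nash equilibria: (Monitor, Decoy); (Decoy, Harden); (Harden, Patch)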